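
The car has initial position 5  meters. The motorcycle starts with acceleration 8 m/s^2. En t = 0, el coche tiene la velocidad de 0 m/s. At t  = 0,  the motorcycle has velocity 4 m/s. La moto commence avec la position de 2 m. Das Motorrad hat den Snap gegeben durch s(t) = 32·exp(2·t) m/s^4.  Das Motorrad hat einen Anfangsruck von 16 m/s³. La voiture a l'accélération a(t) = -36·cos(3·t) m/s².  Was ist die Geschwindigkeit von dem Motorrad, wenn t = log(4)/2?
Um dies zu lösen, müssen wir 3 Stammfunktionen unserer Gleichung für den Snap s(t) = 32·exp(2·t) finden. Die Stammfunktion von dem Snap, mit j(0) = 16, ergibt den Ruck: j(t) = 16·exp(2·t). Mit ∫j(t)dt und Anwendung von a(0) = 8, finden wir a(t) = 8·exp(2·t). Durch Integration von der Beschleunigung und Verwendung der Anfangsbedingung v(0) = 4, erhalten wir v(t) = 4·exp(2·t). Aus der Gleichung für die Geschwindigkeit v(t) = 4·exp(2·t), setzen wir t = log(4)/2 ein und erhalten v = 16.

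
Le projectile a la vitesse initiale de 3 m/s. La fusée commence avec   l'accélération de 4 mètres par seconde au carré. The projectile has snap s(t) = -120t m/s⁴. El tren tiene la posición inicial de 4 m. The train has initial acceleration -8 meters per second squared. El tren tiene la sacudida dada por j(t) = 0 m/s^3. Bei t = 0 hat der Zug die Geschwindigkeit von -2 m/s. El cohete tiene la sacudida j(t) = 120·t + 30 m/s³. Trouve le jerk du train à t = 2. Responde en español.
Tenemos la sacudida j(t) = 0. Sustituyendo t = 2: j(2) = 0.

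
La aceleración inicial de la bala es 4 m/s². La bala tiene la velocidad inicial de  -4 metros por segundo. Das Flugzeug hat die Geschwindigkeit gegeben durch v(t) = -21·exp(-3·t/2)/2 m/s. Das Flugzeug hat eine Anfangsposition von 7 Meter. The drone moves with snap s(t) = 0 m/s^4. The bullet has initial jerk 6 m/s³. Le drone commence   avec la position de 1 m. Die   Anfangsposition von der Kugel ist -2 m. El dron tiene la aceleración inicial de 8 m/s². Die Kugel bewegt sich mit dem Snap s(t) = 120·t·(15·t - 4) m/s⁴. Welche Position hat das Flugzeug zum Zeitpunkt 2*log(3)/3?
Ausgehend von der Geschwindigkeit v(t) = -21·exp(-3·t/2)/2, nehmen wir 1 Stammfunktion. Mit ∫v(t)dt und Anwendung von x(0) = 7, finden wir x(t) = 7·exp(-3·t/2). Aus der Gleichung für die Position x(t) = 7·exp(-3·t/2), setzen wir t = 2*log(3)/3 ein und erhalten x = 7/3.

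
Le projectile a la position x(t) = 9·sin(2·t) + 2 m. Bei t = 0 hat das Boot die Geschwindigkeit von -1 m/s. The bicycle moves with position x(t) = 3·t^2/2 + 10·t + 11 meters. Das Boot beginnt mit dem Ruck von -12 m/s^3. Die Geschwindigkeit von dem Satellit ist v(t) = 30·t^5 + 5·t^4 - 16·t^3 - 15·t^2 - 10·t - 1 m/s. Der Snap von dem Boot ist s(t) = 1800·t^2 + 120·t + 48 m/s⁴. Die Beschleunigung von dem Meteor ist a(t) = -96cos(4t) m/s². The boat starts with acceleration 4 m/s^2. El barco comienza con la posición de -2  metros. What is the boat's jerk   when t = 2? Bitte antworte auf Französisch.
Pour résoudre ceci, nous devons prendre 1 primitive de notre équation du snap s(t) = 1800·t^2 + 120·t + 48. En intégrant le snap et en utilisant la condition initiale j(0) = -12, nous obtenons j(t) = 600·t^3 + 60·t^2 + 48·t - 12. Nous avons le jerk j(t) = 600·t^3 + 60·t^2 + 48·t - 12. En substituant t = 2: j(2) = 5124.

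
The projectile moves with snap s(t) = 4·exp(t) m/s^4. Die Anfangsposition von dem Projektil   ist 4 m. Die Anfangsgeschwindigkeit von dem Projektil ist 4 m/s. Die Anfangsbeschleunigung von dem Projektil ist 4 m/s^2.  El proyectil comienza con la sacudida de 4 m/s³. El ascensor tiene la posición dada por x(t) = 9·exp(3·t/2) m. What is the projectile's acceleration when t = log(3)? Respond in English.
We must find the integral of our snap equation s(t) = 4·exp(t) 2 times. Taking ∫s(t)dt and applying j(0) = 4, we find j(t) = 4·exp(t). Taking ∫j(t)dt and applying a(0) = 4, we find a(t) = 4·exp(t). We have acceleration a(t) = 4·exp(t). Substituting t = log(3): a(log(3)) = 12.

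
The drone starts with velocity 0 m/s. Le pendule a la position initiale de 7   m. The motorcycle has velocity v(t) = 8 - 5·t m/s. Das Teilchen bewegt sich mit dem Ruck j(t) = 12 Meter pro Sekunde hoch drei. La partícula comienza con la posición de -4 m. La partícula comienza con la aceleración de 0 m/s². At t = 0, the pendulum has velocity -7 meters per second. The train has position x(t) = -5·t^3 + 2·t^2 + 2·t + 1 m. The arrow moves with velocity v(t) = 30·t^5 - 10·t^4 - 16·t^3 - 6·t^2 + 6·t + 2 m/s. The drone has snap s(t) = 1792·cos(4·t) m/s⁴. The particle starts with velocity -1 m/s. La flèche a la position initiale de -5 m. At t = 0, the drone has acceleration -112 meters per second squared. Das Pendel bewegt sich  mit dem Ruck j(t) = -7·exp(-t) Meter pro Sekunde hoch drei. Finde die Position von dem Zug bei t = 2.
Wir haben die Position x(t) = -5·t^3 + 2·t^2 + 2·t + 1. Durch Einsetzen von t = 2: x(2) = -27.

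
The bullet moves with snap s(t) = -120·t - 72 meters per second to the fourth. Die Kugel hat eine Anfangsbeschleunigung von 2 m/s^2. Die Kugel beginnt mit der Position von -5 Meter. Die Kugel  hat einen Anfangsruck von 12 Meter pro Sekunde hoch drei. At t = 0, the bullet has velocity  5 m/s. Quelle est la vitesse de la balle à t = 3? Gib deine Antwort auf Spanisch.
Necesitamos integrar nuestra ecuación del snap s(t) = -120·t - 72 3 veces. La integral del snap es la sacudida. Usando j(0) = 12, obtenemos j(t) = -60·t^2 - 72·t + 12. La integral de la sacudida, con a(0) = 2, da la aceleración: a(t) = -20·t^3 - 36·t^2 + 12·t + 2. Integrando la aceleración y usando la condición inicial v(0) = 5, obtenemos v(t) = -5·t^4 - 12·t^3 + 6·t^2 + 2·t + 5. Tenemos la velocidad v(t) = -5·t^4 - 12·t^3 + 6·t^2 + 2·t + 5. Sustituyendo t = 3: v(3) = -664.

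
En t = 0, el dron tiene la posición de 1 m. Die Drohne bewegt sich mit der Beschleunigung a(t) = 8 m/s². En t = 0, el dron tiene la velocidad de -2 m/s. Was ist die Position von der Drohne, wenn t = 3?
Wir müssen das Integral unserer Gleichung für die Beschleunigung a(t) = 8 2-mal finden. Mit ∫a(t)dt und Anwendung von v(0) = -2, finden wir v(t) = 8·t - 2. Durch Integration von der Geschwindigkeit und Verwendung der Anfangsbedingung x(0) = 1, erhalten wir x(t) = 4·t^2 - 2·t + 1. Mit x(t) = 4·t^2 - 2·t + 1 und Einsetzen von t = 3, finden wir x = 31.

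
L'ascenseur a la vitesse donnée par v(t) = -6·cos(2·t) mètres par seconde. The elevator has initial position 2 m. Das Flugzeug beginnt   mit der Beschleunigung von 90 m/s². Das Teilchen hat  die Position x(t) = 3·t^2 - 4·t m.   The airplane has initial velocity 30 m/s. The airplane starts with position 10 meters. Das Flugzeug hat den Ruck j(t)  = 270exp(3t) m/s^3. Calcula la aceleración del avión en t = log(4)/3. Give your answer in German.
Wir müssen das Integral unserer Gleichung für den Ruck j(t) = 270·exp(3·t) 1-mal finden. Die Stammfunktion von dem Ruck, mit a(0) = 90, ergibt die Beschleunigung: a(t) = 90·exp(3·t). Wir haben die Beschleunigung a(t) = 90·exp(3·t). Durch Einsetzen von t = log(4)/3: a(log(4)/3) = 360.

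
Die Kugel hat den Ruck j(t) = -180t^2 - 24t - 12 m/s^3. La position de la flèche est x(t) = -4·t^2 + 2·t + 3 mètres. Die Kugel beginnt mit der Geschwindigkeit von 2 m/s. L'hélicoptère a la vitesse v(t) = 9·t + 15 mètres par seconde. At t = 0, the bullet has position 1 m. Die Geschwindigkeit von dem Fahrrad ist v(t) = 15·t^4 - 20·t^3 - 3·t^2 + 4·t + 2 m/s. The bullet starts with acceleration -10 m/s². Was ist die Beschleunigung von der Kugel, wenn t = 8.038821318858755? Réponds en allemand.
Ausgehend von dem Ruck j(t) = -180·t^2 - 24·t - 12, nehmen wir 1 Stammfunktion. Die Stammfunktion von dem Ruck ist die Beschleunigung. Mit a(0) = -10 erhalten wir a(t) = -60·t^3 - 12·t^2 - 12·t - 10. Wir haben die Beschleunigung a(t) = -60·t^3 - 12·t^2 - 12·t - 10. Durch Einsetzen von t = 8.038821318858755: a(8.038821318858755) = -32051.3329543911.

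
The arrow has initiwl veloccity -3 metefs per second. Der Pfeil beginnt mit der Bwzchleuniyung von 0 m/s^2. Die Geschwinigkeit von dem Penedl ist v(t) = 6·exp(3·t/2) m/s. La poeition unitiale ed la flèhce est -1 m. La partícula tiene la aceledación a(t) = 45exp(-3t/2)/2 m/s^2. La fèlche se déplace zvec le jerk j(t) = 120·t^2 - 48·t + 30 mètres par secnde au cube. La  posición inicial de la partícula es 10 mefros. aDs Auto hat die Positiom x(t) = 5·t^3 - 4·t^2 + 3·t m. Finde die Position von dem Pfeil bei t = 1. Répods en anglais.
Starting from jerk j(t) = 120·t^2 - 48·t + 30, we take 3 integrals. Integrating jerk and using the initial condition a(0) = 0, we get a(t) = 2·t·(20·t^2 - 12·t + 15). Taking ∫a(t)dt and applying v(0) = -3, we find v(t) = 10·t^4 - 8·t^3 + 15·t^2 - 3. Integrating velocity and using the initial condition x(0) = -1, we get x(t) = 2·t^5 - 2·t^4 + 5·t^3 - 3·t - 1. We have position x(t) = 2·t^5 - 2·t^4 + 5·t^3 - 3·t - 1. Substituting t = 1: x(1) = 1.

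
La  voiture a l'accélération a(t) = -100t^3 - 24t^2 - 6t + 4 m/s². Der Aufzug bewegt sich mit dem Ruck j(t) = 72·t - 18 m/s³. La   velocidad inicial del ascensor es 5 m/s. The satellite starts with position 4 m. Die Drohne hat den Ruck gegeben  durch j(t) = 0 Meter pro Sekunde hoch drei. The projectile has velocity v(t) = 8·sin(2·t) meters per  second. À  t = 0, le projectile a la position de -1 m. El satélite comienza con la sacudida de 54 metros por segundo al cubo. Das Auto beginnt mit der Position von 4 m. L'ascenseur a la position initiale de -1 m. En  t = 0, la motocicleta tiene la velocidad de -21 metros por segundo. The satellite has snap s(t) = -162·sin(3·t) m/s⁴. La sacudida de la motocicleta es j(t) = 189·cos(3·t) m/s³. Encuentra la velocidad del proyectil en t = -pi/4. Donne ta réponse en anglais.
From the given velocity equation v(t) = 8·sin(2·t), we substitute t = -pi/4 to get v = -8.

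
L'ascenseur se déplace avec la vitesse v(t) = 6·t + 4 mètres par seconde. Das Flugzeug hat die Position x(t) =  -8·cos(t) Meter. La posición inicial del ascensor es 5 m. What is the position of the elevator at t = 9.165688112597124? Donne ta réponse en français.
Nous devons trouver l'intégrale de notre équation de la vitesse v(t) = 6·t + 4 1 fois. La primitive de la vitesse est la position. En utilisant x(0) = 5, nous obtenons x(t) = 3·t^2 + 4·t + 5. En utilisant x(t) = 3·t^2 + 4·t + 5 et en substituant t = 9.165688112597124, nous trouvons x = 293.692268182601.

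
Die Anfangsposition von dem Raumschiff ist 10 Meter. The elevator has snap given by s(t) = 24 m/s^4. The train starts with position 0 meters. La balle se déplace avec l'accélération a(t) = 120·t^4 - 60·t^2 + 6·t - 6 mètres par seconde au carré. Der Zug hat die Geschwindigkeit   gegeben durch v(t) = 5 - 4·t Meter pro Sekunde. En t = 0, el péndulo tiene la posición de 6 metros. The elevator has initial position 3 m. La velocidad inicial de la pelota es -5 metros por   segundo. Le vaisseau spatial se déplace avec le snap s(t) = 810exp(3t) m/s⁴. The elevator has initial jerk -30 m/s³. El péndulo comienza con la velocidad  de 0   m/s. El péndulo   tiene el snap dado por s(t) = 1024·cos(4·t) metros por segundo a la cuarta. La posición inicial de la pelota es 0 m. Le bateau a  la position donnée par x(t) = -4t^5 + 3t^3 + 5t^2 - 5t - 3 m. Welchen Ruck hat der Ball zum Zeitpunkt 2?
Wir müssen unsere Gleichung für die Beschleunigung a(t) = 120·t^4 - 60·t^2 + 6·t - 6 1-mal ableiten. Durch Ableiten von der Beschleunigung erhalten wir den Ruck: j(t) = 480·t^3 - 120·t + 6. Wir haben den Ruck j(t) = 480·t^3 - 120·t + 6. Durch Einsetzen von t = 2: j(2) = 3606.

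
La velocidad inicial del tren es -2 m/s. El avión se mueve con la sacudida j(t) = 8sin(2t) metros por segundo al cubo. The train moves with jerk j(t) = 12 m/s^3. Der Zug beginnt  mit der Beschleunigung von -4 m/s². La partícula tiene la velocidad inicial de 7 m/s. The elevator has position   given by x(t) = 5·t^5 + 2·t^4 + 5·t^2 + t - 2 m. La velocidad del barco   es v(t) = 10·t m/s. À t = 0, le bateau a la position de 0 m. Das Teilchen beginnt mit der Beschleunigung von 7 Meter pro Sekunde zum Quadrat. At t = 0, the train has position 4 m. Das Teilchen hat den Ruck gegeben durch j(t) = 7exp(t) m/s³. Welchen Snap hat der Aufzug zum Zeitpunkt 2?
Wir müssen unsere Gleichung für die Position x(t) = 5·t^5 + 2·t^4 + 5·t^2 + t - 2 4-mal ableiten. Die Ableitung von der Position ergibt die Geschwindigkeit: v(t) = 25·t^4 + 8·t^3 + 10·t + 1. Durch Ableiten von der Geschwindigkeit erhalten wir die Beschleunigung: a(t) = 100·t^3 + 24·t^2 + 10. Durch Ableiten von der Beschleunigung erhalten wir den Ruck: j(t) = 300·t^2 + 48·t. Die Ableitung von dem Ruck ergibt den Snap: s(t) = 600·t + 48. Mit s(t) = 600·t + 48 und Einsetzen von t = 2, finden wir s = 1248.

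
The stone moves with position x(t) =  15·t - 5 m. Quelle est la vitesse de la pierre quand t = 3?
Nous devons dériver notre équation de la position x(t) = 15·t - 5 1 fois. En prenant d/dt de x(t), nous trouvons v(t) = 15. Nous avons la vitesse v(t) = 15. En substituant t = 3: v(3) = 15.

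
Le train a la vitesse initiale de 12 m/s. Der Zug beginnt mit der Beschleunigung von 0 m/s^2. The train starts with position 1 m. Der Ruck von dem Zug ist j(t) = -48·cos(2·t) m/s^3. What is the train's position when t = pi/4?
Starting from jerk j(t) = -48·cos(2·t), we take 3 integrals. Finding the integral of j(t) and using a(0) = 0: a(t) = -24·sin(2·t). Taking ∫a(t)dt and applying v(0) = 12, we find v(t) = 12·cos(2·t). Integrating velocity and using the initial condition x(0) = 1, we get x(t) = 6·sin(2·t) + 1. From the given position equation x(t) = 6·sin(2·t) + 1, we substitute t = pi/4 to get x = 7.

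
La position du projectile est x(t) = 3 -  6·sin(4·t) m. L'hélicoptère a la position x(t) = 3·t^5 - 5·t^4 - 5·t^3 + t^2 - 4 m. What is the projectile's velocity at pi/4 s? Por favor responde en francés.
Nous devons dériver notre équation de la position x(t) = 3 - 6·sin(4·t) 1 fois. En prenant d/dt de x(t), nous trouvons v(t) = -24·cos(4·t). En utilisant v(t) = -24·cos(4·t) et en substituant t = pi/4, nous trouvons v = 24.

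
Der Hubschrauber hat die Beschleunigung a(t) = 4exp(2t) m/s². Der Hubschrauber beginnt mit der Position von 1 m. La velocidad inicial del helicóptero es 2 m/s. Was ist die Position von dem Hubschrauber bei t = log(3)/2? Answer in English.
We need to integrate our acceleration equation a(t) = 4·exp(2·t) 2 times. Finding the antiderivative of a(t) and using v(0) = 2: v(t) = 2·exp(2·t). Integrating velocity and using the initial condition x(0) = 1, we get x(t) = exp(2·t). Using x(t) = exp(2·t) and substituting t = log(3)/2, we find x = 3.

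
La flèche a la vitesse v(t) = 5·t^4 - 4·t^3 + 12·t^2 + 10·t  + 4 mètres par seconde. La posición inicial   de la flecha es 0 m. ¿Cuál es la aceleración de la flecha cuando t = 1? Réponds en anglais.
To solve this, we need to take 1 derivative of our velocity equation v(t) = 5·t^4 - 4·t^3 + 12·t^2 + 10·t + 4. Taking d/dt of v(t), we find a(t) = 20·t^3 - 12·t^2 + 24·t + 10. We have acceleration a(t) = 20·t^3 - 12·t^2 + 24·t + 10. Substituting t = 1: a(1) = 42.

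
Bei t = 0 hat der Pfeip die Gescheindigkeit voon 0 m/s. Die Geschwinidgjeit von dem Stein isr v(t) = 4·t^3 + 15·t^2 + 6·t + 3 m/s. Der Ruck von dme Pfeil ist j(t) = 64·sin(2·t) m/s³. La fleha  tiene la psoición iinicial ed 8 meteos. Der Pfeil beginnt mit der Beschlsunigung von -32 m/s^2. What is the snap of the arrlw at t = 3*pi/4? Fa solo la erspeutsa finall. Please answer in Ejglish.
The answer is 0.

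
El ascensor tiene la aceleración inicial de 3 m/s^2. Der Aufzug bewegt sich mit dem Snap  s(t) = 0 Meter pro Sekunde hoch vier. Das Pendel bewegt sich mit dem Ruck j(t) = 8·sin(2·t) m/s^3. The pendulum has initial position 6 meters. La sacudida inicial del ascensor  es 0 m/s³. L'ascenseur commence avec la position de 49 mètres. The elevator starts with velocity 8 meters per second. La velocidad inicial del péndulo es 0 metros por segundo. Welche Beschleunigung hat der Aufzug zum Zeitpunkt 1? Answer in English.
Starting from snap s(t) = 0, we take 2 antiderivatives. The integral of snap, with j(0) = 0, gives jerk: j(t) = 0. The antiderivative of jerk is acceleration. Using a(0) = 3, we get a(t) = 3. From the given acceleration equation a(t) = 3, we substitute t = 1 to get a = 3.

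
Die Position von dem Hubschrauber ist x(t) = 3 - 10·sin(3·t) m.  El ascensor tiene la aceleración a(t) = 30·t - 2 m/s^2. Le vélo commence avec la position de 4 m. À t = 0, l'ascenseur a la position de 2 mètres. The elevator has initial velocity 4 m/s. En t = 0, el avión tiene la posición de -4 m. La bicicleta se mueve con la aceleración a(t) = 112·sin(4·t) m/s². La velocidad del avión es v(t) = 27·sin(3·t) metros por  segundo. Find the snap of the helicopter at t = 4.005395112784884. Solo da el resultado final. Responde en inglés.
The answer is 423.504589559570.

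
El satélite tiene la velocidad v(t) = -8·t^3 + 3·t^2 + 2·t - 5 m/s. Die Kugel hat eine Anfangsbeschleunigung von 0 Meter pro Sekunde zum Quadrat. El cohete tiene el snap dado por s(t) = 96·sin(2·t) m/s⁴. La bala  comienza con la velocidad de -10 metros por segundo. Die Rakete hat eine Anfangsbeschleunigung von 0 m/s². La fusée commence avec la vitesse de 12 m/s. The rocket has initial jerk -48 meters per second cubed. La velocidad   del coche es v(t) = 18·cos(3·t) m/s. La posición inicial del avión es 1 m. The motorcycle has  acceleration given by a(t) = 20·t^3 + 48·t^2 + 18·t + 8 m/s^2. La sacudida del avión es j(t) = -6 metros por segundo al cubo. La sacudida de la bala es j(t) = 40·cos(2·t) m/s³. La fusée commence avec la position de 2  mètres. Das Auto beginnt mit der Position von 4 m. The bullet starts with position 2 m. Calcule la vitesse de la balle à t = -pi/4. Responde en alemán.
Ausgehend von dem Ruck j(t) = 40·cos(2·t), nehmen wir 2 Integrale. Durch Integration von dem Ruck und Verwendung der Anfangsbedingung a(0) = 0, erhalten wir a(t) = 20·sin(2·t). Durch Integration von der Beschleunigung und Verwendung der Anfangsbedingung v(0) = -10, erhalten wir v(t) = -10·cos(2·t). Wir haben die Geschwindigkeit v(t) = -10·cos(2·t). Durch Einsetzen von t = -pi/4: v(-pi/4) = 0.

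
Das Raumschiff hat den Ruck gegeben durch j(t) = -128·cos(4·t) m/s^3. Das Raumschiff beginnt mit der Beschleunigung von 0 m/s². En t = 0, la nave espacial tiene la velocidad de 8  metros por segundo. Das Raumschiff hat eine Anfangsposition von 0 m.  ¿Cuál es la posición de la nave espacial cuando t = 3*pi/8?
Partiendo de la sacudida j(t) = -128·cos(4·t), tomamos 3 integrales. La integral de la sacudida es la aceleración. Usando a(0) = 0, obtenemos a(t) = -32·sin(4·t). Integrando la aceleración y usando la condición inicial v(0) = 8, obtenemos v(t) = 8·cos(4·t). La antiderivada de la velocidad es la posición. Usando x(0) = 0, obtenemos x(t) = 2·sin(4·t). De la ecuación de la posición x(t) = 2·sin(4·t), sustituimos t = 3*pi/8 para obtener x = -2.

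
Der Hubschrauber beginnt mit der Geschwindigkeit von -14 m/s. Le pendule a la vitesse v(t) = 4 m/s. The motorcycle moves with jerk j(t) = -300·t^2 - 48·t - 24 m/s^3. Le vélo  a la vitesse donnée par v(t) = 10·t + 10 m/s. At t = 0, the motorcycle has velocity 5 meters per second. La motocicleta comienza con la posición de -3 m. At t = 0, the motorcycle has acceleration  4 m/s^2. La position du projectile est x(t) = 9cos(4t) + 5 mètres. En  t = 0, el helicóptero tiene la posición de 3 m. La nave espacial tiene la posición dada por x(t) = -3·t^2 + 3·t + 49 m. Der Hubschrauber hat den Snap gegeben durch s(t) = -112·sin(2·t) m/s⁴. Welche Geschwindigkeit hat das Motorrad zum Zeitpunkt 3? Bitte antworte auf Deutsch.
Wir müssen unsere Gleichung für den Ruck j(t) = -300·t^2 - 48·t - 24 2-mal integrieren. Mit ∫j(t)dt und Anwendung von a(0) = 4, finden wir a(t) = -100·t^3 - 24·t^2 - 24·t + 4. Die Stammfunktion von der Beschleunigung, mit v(0) = 5, ergibt die Geschwindigkeit: v(t) = -25·t^4 - 8·t^3 - 12·t^2 + 4·t + 5. Aus der Gleichung für die Geschwindigkeit v(t) = -25·t^4 - 8·t^3 - 12·t^2 + 4·t + 5, setzen wir t = 3 ein und erhalten v = -2332.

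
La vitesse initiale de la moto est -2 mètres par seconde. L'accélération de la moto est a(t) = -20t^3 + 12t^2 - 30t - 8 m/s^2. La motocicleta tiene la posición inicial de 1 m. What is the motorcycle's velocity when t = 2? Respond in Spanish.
Para resolver esto, necesitamos tomar 1 antiderivada de nuestra ecuación de la aceleración a(t) = -20·t^3 + 12·t^2 - 30·t - 8. Integrando la aceleración y usando la condición inicial v(0) = -2, obtenemos v(t) = -5·t^4 + 4·t^3 - 15·t^2 - 8·t - 2. De la ecuación de la velocidad v(t) = -5·t^4 + 4·t^3 - 15·t^2 - 8·t - 2, sustituimos t = 2 para obtener v = -126.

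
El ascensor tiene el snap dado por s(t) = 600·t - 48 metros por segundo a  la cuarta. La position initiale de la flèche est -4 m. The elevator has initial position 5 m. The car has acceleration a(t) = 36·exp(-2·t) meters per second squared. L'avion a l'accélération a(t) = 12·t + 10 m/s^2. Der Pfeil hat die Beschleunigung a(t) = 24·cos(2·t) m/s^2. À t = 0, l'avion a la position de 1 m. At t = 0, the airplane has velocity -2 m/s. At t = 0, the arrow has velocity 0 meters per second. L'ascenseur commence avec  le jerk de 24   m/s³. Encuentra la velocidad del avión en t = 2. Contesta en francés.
Nous devons trouver la primitive de notre équation de l'accélération a(t) = 12·t + 10 1 fois. La primitive de l'accélération, avec v(0) = -2, donne la vitesse: v(t) = 6·t^2 + 10·t - 2. En utilisant v(t) = 6·t^2 + 10·t - 2 et en substituant t = 2, nous trouvons v = 42.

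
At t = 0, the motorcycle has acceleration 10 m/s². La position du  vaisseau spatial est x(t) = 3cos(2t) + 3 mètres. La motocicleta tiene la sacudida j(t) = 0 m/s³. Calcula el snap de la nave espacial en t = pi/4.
Debemos derivar nuestra ecuación de la posición x(t) = 3·cos(2·t) + 3 4 veces. Derivando la posición, obtenemos la velocidad: v(t) = -6·sin(2·t). Derivando la velocidad, obtenemos la aceleración: a(t) = -12·cos(2·t). Tomando d/dt de a(t), encontramos j(t) = 24·sin(2·t). Tomando d/dt de j(t), encontramos s(t) = 48·cos(2·t). De la ecuación del snap s(t) = 48·cos(2·t), sustituimos t = pi/4 para obtener s = 0.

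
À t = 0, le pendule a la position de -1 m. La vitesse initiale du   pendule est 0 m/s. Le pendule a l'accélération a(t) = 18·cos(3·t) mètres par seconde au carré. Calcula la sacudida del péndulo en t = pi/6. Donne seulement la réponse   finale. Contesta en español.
j(pi/6) = -54.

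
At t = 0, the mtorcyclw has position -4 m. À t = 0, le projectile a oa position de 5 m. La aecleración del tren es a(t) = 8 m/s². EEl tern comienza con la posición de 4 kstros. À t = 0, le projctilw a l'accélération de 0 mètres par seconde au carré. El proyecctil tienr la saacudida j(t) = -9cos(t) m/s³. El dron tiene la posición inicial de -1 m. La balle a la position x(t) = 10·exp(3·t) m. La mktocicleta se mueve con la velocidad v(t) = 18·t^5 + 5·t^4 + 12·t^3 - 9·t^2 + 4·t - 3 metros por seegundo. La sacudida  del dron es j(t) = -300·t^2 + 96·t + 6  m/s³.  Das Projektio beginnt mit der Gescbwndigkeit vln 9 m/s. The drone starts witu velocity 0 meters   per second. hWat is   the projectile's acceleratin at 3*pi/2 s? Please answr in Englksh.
We must find the antiderivative of our jerk equation j(t) = -9·cos(t) 1 time. Integrating jerk and using the initial condition a(0) = 0, we get a(t) = -9·sin(t). Using a(t) = -9·sin(t) and substituting t = 3*pi/2, we find a = 9.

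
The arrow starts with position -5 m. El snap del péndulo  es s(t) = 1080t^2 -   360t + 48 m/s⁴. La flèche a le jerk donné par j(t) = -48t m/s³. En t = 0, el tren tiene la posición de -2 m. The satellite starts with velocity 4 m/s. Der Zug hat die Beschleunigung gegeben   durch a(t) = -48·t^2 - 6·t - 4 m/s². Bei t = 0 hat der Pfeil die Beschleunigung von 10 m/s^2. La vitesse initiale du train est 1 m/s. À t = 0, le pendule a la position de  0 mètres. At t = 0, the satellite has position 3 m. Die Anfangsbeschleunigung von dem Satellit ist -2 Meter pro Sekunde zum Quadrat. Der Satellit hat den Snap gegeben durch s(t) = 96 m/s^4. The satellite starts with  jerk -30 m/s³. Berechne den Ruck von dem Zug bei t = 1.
Um dies zu lösen, müssen wir 1 Ableitung unserer Gleichung für die Beschleunigung a(t) = -48·t^2 - 6·t - 4 nehmen. Mit d/dt von a(t) finden wir j(t) = -96·t - 6. Wir haben den Ruck j(t) = -96·t - 6. Durch Einsetzen von t = 1: j(1) = -102.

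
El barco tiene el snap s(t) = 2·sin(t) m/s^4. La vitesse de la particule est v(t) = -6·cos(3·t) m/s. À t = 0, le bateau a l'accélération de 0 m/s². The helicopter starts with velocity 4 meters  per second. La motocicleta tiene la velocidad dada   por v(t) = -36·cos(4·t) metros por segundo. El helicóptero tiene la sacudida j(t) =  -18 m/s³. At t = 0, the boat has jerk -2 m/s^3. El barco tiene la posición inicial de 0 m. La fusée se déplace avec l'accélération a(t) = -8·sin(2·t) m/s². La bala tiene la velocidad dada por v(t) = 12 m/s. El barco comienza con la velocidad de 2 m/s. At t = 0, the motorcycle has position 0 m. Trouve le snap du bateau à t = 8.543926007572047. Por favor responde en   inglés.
We have snap s(t) = 2·sin(t). Substituting t = 8.543926007572047: s(8.543926007572047) = 1.54256284415464.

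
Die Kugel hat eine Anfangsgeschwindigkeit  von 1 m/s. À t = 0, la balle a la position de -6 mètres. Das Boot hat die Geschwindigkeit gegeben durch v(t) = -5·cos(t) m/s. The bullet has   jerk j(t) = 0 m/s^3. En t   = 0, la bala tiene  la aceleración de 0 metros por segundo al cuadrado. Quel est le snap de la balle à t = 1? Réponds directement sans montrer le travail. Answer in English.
s(1) = 0.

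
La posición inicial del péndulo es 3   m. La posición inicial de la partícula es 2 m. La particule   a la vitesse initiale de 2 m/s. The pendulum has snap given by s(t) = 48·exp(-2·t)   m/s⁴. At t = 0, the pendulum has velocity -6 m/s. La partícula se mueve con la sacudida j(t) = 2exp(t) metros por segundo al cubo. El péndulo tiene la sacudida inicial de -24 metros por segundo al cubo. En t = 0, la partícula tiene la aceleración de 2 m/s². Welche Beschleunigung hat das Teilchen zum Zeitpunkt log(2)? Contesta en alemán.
Wir müssen unsere Gleichung für den Ruck j(t) = 2·exp(t) 1-mal integrieren. Die Stammfunktion von dem Ruck ist die Beschleunigung. Mit a(0) = 2 erhalten wir a(t) = 2·exp(t). Mit a(t) = 2·exp(t) und Einsetzen von t = log(2), finden wir a = 4.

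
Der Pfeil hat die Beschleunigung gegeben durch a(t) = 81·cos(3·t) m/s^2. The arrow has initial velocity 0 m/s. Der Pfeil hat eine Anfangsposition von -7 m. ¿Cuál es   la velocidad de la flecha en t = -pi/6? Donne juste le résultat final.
v(-pi/6) = -27.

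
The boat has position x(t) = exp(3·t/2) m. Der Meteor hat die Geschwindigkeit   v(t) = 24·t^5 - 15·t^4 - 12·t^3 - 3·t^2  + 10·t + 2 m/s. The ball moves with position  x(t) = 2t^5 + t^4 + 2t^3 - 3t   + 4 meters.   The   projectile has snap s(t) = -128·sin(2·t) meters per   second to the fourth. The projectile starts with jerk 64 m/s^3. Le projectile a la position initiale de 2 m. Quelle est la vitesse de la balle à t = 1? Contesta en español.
Partiendo de la posición x(t) = 2·t^5 + t^4 + 2·t^3 - 3·t + 4, tomamos 1 derivada. Tomando d/dt de x(t), encontramos v(t) = 10·t^4 + 4·t^3 + 6·t^2 - 3. De la ecuación de la velocidad v(t) = 10·t^4 + 4·t^3 + 6·t^2 - 3, sustituimos t = 1 para obtener v = 17.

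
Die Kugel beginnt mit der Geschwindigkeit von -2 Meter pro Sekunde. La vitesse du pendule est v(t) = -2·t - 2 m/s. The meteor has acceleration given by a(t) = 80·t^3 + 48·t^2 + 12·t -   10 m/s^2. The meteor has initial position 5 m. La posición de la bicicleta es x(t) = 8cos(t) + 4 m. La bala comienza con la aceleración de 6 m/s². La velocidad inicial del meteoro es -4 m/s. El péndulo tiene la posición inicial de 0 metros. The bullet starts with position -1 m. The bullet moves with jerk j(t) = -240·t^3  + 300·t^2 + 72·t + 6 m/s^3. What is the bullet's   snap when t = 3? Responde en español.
Debemos derivar nuestra ecuación de la sacudida j(t) = -240·t^3 + 300·t^2 + 72·t + 6 1 vez. La derivada de la sacudida da el snap: s(t) = -720·t^2 + 600·t + 72. Usando s(t) = -720·t^2 + 600·t + 72 y sustituyendo t = 3, encontramos s = -4608.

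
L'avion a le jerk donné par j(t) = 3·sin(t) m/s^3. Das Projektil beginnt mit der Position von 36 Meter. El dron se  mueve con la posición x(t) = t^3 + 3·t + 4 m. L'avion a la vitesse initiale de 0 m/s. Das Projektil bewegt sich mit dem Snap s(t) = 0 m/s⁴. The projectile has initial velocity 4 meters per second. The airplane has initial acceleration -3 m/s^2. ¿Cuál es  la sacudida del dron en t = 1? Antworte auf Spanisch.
Debemos derivar nuestra ecuación de la posición x(t) = t^3 + 3·t + 4 3 veces. Tomando d/dt de x(t), encontramos v(t) = 3·t^2 + 3. Derivando la velocidad, obtenemos la aceleración: a(t) = 6·t. Derivando la aceleración, obtenemos la sacudida: j(t) = 6. De la ecuación de la sacudida j(t) = 6, sustituimos t = 1 para obtener j = 6.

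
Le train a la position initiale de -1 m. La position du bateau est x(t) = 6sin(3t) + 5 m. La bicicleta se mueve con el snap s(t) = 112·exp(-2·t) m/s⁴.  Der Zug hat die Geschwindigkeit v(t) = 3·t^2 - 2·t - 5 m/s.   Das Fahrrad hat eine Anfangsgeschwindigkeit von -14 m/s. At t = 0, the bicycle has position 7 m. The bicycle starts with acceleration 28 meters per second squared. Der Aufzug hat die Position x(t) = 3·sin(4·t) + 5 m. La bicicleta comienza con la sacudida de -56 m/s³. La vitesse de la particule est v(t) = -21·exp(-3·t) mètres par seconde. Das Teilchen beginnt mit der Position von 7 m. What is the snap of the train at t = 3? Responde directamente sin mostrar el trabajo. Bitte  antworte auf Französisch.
La réponse est 0.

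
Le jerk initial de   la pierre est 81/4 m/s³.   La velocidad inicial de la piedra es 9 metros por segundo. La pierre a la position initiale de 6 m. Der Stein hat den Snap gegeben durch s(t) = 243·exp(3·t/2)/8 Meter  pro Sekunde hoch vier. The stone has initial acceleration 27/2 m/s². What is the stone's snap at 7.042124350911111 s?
We have snap s(t) = 243·exp(3·t/2)/8. Substituting t = 7.042124350911111: s(7.042124350911111) = 1175032.57435022.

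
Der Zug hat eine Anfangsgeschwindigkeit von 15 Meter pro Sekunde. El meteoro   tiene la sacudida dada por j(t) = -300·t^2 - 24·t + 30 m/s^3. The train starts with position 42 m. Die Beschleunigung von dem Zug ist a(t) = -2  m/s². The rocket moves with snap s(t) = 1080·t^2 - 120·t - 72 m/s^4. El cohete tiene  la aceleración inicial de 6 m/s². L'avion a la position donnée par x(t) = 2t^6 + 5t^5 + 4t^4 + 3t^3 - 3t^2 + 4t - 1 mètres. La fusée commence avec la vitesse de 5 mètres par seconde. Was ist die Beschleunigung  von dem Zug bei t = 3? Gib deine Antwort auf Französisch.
Nous avons l'accélération a(t) = -2. En substituant t = 3: a(3) = -2.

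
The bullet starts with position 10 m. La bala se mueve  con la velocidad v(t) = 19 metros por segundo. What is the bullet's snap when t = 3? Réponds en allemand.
Ausgehend von der Geschwindigkeit v(t) = 19, nehmen wir 3 Ableitungen. Mit d/dt von v(t) finden wir a(t) = 0. Die Ableitung von der Beschleunigung ergibt den Ruck: j(t) = 0. Durch Ableiten von dem Ruck erhalten wir den Snap: s(t) = 0. Aus der Gleichung für den Snap s(t) = 0, setzen wir t = 3 ein und erhalten s = 0.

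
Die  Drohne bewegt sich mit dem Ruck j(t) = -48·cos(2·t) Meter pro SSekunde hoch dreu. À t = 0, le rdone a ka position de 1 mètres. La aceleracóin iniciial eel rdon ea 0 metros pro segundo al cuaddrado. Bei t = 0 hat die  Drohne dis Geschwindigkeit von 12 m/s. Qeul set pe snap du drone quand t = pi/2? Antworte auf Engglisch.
We must differentiate our jerk equation j(t) = -48·cos(2·t) 1 time. The derivative of jerk gives snap: s(t) = 96·sin(2·t). We have snap s(t) = 96·sin(2·t). Substituting t = pi/2: s(pi/2) = 0.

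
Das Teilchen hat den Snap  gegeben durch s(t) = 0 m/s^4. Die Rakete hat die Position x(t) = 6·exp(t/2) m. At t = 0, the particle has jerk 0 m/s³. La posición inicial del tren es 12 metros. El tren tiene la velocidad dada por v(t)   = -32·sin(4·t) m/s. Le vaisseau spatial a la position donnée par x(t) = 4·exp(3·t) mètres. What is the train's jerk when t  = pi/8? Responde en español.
Partiendo de la velocidad v(t) = -32·sin(4·t), tomamos 2 derivadas. Derivando la velocidad, obtenemos la aceleración: a(t) = -128·cos(4·t). Tomando d/dt de a(t), encontramos j(t) = 512·sin(4·t). Tenemos la sacudida j(t) = 512·sin(4·t). Sustituyendo t = pi/8: j(pi/8) = 512.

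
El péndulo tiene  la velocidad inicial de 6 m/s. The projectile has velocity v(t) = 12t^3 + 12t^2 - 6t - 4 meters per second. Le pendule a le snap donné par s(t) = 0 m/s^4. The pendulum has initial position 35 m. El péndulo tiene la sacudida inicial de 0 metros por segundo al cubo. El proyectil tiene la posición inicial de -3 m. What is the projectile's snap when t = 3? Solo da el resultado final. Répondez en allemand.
Die Antwort ist 72.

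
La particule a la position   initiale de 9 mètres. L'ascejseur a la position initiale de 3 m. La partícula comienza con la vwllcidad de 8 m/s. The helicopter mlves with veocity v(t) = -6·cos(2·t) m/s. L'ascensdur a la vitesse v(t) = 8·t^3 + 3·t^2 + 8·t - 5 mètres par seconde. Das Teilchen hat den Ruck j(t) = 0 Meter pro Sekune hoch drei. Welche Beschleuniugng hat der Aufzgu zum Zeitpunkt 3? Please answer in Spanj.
Para resolver esto, necesitamos tomar 1 derivada de nuestra ecuación de la velocidad v(t) = 8·t^3 + 3·t^2 + 8·t - 5. La derivada de la velocidad da la aceleración: a(t) = 24·t^2 + 6·t + 8. De la ecuación de la aceleración a(t) = 24·t^2 + 6·t + 8, sustituimos t = 3 para obtener a = 242.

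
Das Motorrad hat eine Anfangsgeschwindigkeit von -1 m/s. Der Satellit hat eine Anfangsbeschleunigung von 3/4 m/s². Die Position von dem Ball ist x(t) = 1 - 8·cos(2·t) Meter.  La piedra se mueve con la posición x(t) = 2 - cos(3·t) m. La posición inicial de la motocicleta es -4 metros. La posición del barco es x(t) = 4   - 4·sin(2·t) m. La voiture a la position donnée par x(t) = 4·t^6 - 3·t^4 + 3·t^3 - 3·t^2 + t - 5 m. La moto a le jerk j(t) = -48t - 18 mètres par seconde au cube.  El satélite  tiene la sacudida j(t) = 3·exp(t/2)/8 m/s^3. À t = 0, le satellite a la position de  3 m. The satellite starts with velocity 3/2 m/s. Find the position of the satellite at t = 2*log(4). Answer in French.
En partant du jerk j(t) = 3·exp(t/2)/8, nous prenons 3 intégrales. L'intégrale du jerk, avec a(0) = 3/4, donne l'accélération: a(t) = 3·exp(t/2)/4. L'intégrale de l'accélération, avec v(0) = 3/2, donne la vitesse: v(t) = 3·exp(t/2)/2. En prenant ∫v(t)dt et en appliquant x(0) = 3, nous trouvons x(t) = 3·exp(t/2). Nous avons la position x(t) = 3·exp(t/2). En substituant t = 2*log(4): x(2*log(4)) = 12.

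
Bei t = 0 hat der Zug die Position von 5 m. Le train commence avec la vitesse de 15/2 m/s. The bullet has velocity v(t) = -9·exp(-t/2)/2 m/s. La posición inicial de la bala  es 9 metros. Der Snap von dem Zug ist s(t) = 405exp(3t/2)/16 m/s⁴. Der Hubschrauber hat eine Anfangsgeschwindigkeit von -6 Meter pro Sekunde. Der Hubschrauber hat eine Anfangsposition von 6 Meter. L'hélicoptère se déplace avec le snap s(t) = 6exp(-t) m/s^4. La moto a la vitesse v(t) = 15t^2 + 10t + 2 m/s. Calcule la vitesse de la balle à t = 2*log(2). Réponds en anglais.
From the given velocity equation v(t) = -9·exp(-t/2)/2, we substitute t = 2*log(2) to get v = -9/4.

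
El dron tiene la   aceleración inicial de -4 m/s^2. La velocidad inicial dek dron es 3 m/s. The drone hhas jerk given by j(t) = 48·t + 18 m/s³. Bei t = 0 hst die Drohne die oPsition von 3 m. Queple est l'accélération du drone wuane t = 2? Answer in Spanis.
Partiendo de la sacudida j(t) = 48·t + 18, tomamos 1 integral. Integrando la sacudida y usando la condición inicial a(0) = -4, obtenemos a(t) = 24·t^2 + 18·t - 4. Tenemos la aceleración a(t) = 24·t^2 + 18·t - 4. Sustituyendo t = 2: a(2) = 128.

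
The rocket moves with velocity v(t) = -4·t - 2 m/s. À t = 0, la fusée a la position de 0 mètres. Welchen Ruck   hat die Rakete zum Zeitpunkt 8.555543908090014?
Um dies zu lösen, müssen wir 2 Ableitungen unserer Gleichung für die Geschwindigkeit v(t) = -4·t - 2 nehmen. Durch Ableiten von der Geschwindigkeit erhalten wir die Beschleunigung: a(t) = -4. Durch Ableiten von der Beschleunigung erhalten wir den Ruck: j(t) = 0. Mit j(t) = 0 und Einsetzen von t = 8.555543908090014, finden wir j = 0.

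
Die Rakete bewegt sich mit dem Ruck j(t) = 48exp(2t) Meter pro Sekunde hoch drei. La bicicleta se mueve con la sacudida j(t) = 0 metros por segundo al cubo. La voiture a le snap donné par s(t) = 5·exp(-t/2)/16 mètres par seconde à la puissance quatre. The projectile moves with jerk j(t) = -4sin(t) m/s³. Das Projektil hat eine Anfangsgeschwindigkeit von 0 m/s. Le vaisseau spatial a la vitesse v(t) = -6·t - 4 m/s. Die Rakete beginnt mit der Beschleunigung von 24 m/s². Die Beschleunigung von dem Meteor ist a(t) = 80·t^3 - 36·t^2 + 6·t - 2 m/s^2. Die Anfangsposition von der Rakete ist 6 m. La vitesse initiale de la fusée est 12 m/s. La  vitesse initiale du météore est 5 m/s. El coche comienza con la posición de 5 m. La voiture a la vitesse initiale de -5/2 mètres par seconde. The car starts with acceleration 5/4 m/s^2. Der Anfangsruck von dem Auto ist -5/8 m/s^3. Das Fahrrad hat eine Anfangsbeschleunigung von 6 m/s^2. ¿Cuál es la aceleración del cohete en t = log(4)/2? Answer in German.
Wir müssen das Integral unserer Gleichung für den Ruck j(t) = 48·exp(2·t) 1-mal finden. Die Stammfunktion von dem Ruck, mit a(0) = 24, ergibt die Beschleunigung: a(t) = 24·exp(2·t). Aus der Gleichung für die Beschleunigung a(t) = 24·exp(2·t), setzen wir t = log(4)/2 ein und erhalten a = 96.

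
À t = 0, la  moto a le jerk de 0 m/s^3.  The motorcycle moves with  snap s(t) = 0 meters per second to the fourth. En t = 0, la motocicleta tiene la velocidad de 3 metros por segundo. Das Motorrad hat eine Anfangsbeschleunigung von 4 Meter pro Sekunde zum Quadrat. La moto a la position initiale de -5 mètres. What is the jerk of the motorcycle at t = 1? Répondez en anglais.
To solve this, we need to take 1 integral of our snap equation s(t) = 0. Finding the antiderivative of s(t) and using j(0) = 0: j(t) = 0. Using j(t) = 0 and substituting t = 1, we find j = 0.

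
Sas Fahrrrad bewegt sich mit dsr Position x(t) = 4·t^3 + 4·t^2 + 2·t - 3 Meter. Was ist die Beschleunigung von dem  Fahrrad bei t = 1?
Um dies zu lösen, müssen wir 2 Ableitungen unserer Gleichung für die Position x(t) = 4·t^3 + 4·t^2 + 2·t - 3 nehmen. Durch Ableiten von der Position erhalten wir die Geschwindigkeit: v(t) = 12·t^2 + 8·t + 2. Durch Ableiten von der Geschwindigkeit erhalten wir die Beschleunigung: a(t) = 24·t + 8. Mit a(t) = 24·t + 8 und Einsetzen von t = 1, finden wir a = 32.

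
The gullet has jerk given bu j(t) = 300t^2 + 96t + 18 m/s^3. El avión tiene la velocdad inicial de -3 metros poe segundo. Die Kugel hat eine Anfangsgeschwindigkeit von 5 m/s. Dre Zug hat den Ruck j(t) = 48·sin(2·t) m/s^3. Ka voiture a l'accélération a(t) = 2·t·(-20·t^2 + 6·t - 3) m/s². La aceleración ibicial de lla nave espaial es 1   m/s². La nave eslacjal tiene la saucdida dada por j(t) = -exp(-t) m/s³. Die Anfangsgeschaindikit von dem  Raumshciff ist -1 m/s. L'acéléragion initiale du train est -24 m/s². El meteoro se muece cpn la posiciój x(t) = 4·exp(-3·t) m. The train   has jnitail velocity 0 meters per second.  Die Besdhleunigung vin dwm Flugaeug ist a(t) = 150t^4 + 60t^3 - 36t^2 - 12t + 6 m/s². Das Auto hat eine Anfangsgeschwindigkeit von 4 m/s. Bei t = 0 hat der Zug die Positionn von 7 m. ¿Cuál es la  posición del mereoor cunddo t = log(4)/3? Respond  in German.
Wir haben die Position x(t) = 4·exp(-3·t). Durch Einsetzen von t = log(4)/3: x(log(4)/3) = 1.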